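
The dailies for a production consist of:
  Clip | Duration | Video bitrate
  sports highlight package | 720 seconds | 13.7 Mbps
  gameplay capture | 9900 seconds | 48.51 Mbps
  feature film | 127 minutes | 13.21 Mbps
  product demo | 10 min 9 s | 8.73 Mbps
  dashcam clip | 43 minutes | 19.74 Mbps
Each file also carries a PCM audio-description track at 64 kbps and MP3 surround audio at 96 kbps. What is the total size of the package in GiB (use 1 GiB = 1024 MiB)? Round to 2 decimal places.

Audio total: 64 + 96 = 160 kbps = 0.160 Mbps.
sports highlight package: 13.860 Mbps × 720 s = 9979.2 Mb
gameplay capture: 48.670 Mbps × 9900 s = 481833.0 Mb
feature film: 13.370 Mbps × 7620 s = 101879.4 Mb
product demo: 8.890 Mbps × 609 s = 5414.0 Mb
dashcam clip: 19.900 Mbps × 2580 s = 51342.0 Mb
Total: 650447.6 Mb = 81306.0 MB.
= 75.72 GiB.

75.72 GiB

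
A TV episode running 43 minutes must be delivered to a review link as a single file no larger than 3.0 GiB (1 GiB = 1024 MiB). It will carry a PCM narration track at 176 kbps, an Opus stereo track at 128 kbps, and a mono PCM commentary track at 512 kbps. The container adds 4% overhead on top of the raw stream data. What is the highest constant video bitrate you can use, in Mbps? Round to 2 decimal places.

Budget: 3.0 GiB = 25769.8 Mb.
Stream payload after overhead: 25769.8 / 1.04 = 24778.7 Mb.
43 min = 2580 s
Total bitrate budget: 24778.7 Mb / 2580 s = 9.604 Mbps.
Audio total: 176 + 128 + 512 = 816 kbps = 0.816 Mbps.
Video: 9.604 − 0.816 = 8.788 Mbps.

8.79 Mbps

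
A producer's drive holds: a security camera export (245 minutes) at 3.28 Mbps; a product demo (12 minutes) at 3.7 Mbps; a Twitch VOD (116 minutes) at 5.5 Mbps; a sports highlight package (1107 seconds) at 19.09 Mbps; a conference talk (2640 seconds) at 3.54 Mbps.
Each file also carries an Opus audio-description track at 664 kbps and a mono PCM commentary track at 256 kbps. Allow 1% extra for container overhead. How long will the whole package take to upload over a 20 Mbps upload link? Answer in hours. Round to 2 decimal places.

Audio total: 664 + 256 = 920 kbps = 0.920 Mbps.
security camera export: 4.200 Mbps × 14700 s × 1.01 = 62357.4 Mb
product demo: 4.620 Mbps × 720 s × 1.01 = 3359.7 Mb
Twitch VOD: 6.420 Mbps × 6960 s × 1.01 = 45130.0 Mb
sports highlight package: 20.010 Mbps × 1107 s × 1.01 = 22372.6 Mb
conference talk: 4.460 Mbps × 2640 s × 1.01 = 11892.1 Mb
Total: 145111.8 Mb = 18139.0 MB.
At 20 Mbps: 145111.8 / 20 = 7256 s ≈ 2.02 hours.

2.02 hours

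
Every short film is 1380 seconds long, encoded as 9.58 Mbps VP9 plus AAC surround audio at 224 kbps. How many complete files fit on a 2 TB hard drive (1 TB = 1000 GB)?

1182

Audio: 224 kbps = 0.224 Mbps.
Total bitrate: 9.804 Mbps.
Per item: 9.804 Mbps × 1380 s = 13,530 Mb = 1,691 MB.
Capacity: 2 TB = 16,000,000 Mb; 1182.60 items → 1182 complete.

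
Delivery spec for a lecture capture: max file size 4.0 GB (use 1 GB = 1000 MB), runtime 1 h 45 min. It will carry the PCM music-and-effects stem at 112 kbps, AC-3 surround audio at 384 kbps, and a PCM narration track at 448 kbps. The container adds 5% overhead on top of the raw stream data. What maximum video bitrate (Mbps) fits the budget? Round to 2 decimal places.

3.89 Mbps

Budget: 4.0 GB = 32000.0 Mb.
Stream payload after overhead: 32000.0 / 1.05 = 30476.2 Mb.
1 h 45 min = 105 min = 6300 s
Total bitrate budget: 30476.2 Mb / 6300 s = 4.837 Mbps.
Audio total: 112 + 384 + 448 = 944 kbps = 0.944 Mbps.
Video: 4.837 − 0.944 = 3.893 Mbps.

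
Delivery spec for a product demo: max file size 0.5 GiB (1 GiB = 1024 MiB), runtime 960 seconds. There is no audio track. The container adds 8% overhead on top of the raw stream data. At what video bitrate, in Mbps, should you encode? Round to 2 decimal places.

Budget: 0.5 GiB = 4295.0 Mb.
Stream payload after overhead: 4295.0 / 1.08 = 3976.8 Mb.
Total bitrate budget: 3976.8 Mb / 960 s = 4.143 Mbps.

4.14 Mbps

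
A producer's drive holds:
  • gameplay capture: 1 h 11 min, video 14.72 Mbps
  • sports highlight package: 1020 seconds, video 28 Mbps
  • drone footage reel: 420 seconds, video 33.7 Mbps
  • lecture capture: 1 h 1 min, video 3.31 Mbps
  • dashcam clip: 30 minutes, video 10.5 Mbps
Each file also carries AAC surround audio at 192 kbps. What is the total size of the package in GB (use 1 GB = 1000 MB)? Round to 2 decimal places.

Audio: 192 kbps = 0.192 Mbps.
gameplay capture: 14.912 Mbps × 4260 s = 63525.1 Mb
sports highlight package: 28.192 Mbps × 1020 s = 28755.8 Mb
drone footage reel: 33.892 Mbps × 420 s = 14234.6 Mb
lecture capture: 3.502 Mbps × 3660 s = 12817.3 Mb
dashcam clip: 10.692 Mbps × 1800 s = 19245.6 Mb
Total: 138578.5 Mb = 17322.3 MB.
= 17.32 GB.

17.32 GB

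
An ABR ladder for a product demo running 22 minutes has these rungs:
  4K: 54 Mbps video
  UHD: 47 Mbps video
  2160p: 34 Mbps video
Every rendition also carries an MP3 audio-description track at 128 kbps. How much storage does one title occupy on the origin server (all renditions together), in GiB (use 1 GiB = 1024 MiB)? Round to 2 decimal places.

20.80 GiB

22 min = 1320 s
Audio: 128 kbps = 0.128 Mbps.
Sum of rendition bitrates: (54+0.128) + (47+0.128) + (34+0.128) = 135.384 Mbps.
× 1320 s = 178,707 Mb = 22,338 MB = 20.80 GiB.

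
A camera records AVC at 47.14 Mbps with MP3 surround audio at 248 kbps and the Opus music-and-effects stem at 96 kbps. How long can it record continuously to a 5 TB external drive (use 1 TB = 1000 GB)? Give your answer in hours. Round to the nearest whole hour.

234 hours

Audio total: 248 + 96 = 344 kbps = 0.344 Mbps.
Total bitrate: 47.14 + 0.344 = 47.484 Mbps.
Capacity: 5 TB = 40,000,000 Mb.
Recording time: 40,000,000 / 47.484 = 842,389 s ≈ 234 hours.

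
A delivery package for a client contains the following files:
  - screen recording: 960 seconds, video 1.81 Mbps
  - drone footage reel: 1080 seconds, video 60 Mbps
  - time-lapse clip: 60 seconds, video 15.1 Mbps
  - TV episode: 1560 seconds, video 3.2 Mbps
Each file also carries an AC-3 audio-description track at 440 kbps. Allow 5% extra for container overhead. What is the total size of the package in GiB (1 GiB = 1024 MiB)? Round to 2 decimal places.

Audio: 440 kbps = 0.440 Mbps.
screen recording: 2.250 Mbps × 960 s × 1.05 = 2268.0 Mb
drone footage reel: 60.440 Mbps × 1080 s × 1.05 = 68539.0 Mb
time-lapse clip: 15.540 Mbps × 60 s × 1.05 = 979.0 Mb
TV episode: 3.640 Mbps × 1560 s × 1.05 = 5962.3 Mb
Total: 77748.3 Mb = 9718.5 MB.
= 9.051 GiB.

9.05 GiB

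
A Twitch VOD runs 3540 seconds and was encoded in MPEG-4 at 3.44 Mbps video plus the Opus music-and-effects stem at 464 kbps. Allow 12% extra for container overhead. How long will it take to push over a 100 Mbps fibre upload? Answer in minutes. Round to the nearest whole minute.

Audio: 464 kbps = 0.464 Mbps.
Total bitrate: 3.904 Mbps.
File: 3.904 Mbps × 3540 s = 13820.2 Mb.
With 12% container overhead: ×1.12. → 15478.6 Mb.
At 100 Mbps: 15478.6 / 100 = 154.8 s ≈ 2.58 minutes.

3 minutes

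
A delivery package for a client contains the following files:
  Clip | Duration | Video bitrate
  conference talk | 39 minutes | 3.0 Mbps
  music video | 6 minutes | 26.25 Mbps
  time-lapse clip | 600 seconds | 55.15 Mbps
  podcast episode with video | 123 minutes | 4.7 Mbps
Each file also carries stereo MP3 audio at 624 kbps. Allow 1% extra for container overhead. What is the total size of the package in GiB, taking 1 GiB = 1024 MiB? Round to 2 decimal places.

10.69 GiB

Audio: 624 kbps = 0.624 Mbps.
conference talk: 3.624 Mbps × 2340 s × 1.01 = 8565.0 Mb
music video: 26.874 Mbps × 360 s × 1.01 = 9771.4 Mb
time-lapse clip: 55.774 Mbps × 600 s × 1.01 = 33799.0 Mb
podcast episode with video: 5.324 Mbps × 7380 s × 1.01 = 39684.0 Mb
Total: 91819.4 Mb = 11477.4 MB.
= 10.69 GiB.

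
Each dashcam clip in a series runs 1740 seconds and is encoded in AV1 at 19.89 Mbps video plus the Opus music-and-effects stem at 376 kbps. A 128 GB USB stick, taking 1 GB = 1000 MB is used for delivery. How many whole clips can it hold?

29

Audio: 376 kbps = 0.376 Mbps.
Total bitrate: 20.266 Mbps.
Per item: 20.266 Mbps × 1740 s = 35,263 Mb = 4,408 MB.
Capacity: 128 GB = 1,024,000 Mb; 29.04 items → 29 complete.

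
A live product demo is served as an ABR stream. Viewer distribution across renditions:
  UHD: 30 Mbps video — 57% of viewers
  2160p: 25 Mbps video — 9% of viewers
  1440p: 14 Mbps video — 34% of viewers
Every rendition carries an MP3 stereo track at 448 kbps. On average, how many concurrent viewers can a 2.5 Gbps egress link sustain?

Audio: 448 kbps = 0.448 Mbps.
Average per-viewer bitrate: 0.57×30.448 + 0.09×25.448 + 0.34×14.448 = 24.558 Mbps.
2.5 Gbps = 2,500 Mbps; 2,500 / 24.558 = 101.80 → 101.

101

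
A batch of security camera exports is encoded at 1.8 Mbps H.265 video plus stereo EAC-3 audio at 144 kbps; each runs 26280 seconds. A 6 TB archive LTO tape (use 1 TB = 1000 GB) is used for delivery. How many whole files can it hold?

939

Audio: 144 kbps = 0.144 Mbps.
Total bitrate: 1.944 Mbps.
Per item: 1.944 Mbps × 26280 s = 51,088 Mb = 6,386 MB.
Capacity: 6 TB = 48,000,000 Mb; 939.55 items → 939 complete.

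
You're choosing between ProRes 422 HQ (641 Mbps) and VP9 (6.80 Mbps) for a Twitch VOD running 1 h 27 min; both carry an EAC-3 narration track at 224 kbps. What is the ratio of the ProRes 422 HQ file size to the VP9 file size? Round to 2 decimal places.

91.29

1 h 27 min = 87 min = 5220 s
Audio: 224 kbps = 0.224 Mbps.
ProRes 422 HQ: 641.224 Mbps × 5220 s = 3347189.3 Mb = 389.664 GiB.
VP9: 7.024 Mbps × 5220 s = 36665.3 Mb = 4.268 GiB.
Ratio: 389.664 / 4.268 = 91.290.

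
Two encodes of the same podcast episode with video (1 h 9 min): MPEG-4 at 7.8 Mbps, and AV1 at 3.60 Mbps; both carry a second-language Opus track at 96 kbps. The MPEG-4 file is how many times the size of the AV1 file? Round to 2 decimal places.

1 h 9 min = 69 min = 4140 s
Audio: 96 kbps = 0.096 Mbps.
MPEG-4: 7.896 Mbps × 4140 s = 32689.4 Mb = 4.086 GB.
AV1: 3.696 Mbps × 4140 s = 15301.4 Mb = 1.913 GB.
Ratio: 4.086 / 1.913 = 2.136.

2.14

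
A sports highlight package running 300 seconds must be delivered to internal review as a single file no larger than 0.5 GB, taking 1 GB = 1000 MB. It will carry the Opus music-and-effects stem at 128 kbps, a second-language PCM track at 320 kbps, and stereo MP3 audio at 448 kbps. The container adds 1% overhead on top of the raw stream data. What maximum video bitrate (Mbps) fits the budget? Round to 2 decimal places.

12.31 Mbps

Budget: 0.5 GB = 4000.0 Mb.
Stream payload after overhead: 4000.0 / 1.01 = 3960.4 Mb.
Total bitrate budget: 3960.4 Mb / 300 s = 13.201 Mbps.
Audio total: 128 + 320 + 448 = 896 kbps = 0.896 Mbps.
Video: 13.201 − 0.896 = 12.305 Mbps.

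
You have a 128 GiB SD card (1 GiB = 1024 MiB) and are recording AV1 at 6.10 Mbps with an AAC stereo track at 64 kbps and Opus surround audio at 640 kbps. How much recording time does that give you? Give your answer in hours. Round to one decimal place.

44.9 hours

Audio total: 64 + 640 = 704 kbps = 0.704 Mbps.
Total bitrate: 6.10 + 0.704 = 6.804 Mbps.
Capacity: 128 GiB = 1,099,512 Mb.
Recording time: 1,099,512 / 6.804 = 161,598 s ≈ 44.9 hours.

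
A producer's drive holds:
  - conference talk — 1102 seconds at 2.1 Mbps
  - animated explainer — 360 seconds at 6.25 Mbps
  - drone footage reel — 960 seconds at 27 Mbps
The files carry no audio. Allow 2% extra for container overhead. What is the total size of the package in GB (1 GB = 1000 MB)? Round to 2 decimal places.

3.89 GB

conference talk: 2.100 Mbps × 1102 s × 1.02 = 2360.5 Mb
animated explainer: 6.250 Mbps × 360 s × 1.02 = 2295.0 Mb
drone footage reel: 27.000 Mbps × 960 s × 1.02 = 26438.4 Mb
Total: 31093.9 Mb = 3886.7 MB.
= 3.887 GB.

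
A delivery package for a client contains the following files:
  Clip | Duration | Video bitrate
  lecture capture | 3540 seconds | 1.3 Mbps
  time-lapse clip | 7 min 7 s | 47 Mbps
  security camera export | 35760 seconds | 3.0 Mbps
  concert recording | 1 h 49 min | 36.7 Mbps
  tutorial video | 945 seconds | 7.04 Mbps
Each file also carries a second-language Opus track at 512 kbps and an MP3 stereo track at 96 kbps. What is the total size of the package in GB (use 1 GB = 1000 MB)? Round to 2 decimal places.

50.92 GB

Audio total: 512 + 96 = 608 kbps = 0.608 Mbps.
lecture capture: 1.908 Mbps × 3540 s = 6754.3 Mb
time-lapse clip: 47.608 Mbps × 427 s = 20328.6 Mb
security camera export: 3.608 Mbps × 35760 s = 129022.1 Mb
concert recording: 37.308 Mbps × 6540 s = 243994.3 Mb
tutorial video: 7.648 Mbps × 945 s = 7227.4 Mb
Total: 407326.7 Mb = 50915.8 MB.
= 50.92 GB.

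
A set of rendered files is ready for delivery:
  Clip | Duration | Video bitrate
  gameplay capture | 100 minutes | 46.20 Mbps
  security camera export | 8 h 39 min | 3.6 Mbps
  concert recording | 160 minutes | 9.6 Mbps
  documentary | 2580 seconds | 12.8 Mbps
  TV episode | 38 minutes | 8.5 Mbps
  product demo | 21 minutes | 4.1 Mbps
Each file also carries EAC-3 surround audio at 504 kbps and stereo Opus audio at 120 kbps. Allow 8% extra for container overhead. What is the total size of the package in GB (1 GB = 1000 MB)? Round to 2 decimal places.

77.22 GB

Audio total: 504 + 120 = 624 kbps = 0.624 Mbps.
gameplay capture: 46.824 Mbps × 6000 s × 1.08 = 303419.5 Mb
security camera export: 4.224 Mbps × 31140 s × 1.08 = 142058.2 Mb
concert recording: 10.224 Mbps × 9600 s × 1.08 = 106002.4 Mb
documentary: 13.424 Mbps × 2580 s × 1.08 = 37404.6 Mb
TV episode: 9.124 Mbps × 2280 s × 1.08 = 22466.9 Mb
product demo: 4.724 Mbps × 1260 s × 1.08 = 6428.4 Mb
Total: 617780.1 Mb = 77222.5 MB.
= 77.22 GB.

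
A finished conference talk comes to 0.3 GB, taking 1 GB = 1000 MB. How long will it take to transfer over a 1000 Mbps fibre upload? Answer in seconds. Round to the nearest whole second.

File: 0.3 GB = 2400.0 Mb.
At 1000 Mbps: 2400.0 / 1000 = 2.4 s ≈ 2.4 seconds.

2 seconds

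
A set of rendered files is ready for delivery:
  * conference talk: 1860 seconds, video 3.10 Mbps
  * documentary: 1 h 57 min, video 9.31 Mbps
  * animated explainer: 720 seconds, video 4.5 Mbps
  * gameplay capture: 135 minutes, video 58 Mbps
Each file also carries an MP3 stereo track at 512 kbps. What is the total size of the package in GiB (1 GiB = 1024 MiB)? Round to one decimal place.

Audio: 512 kbps = 0.512 Mbps.
conference talk: 3.612 Mbps × 1860 s = 6718.3 Mb
documentary: 9.822 Mbps × 7020 s = 68950.4 Mb
animated explainer: 5.012 Mbps × 720 s = 3608.6 Mb
gameplay capture: 58.512 Mbps × 8100 s = 473947.2 Mb
Total: 553224.6 Mb = 69153.1 MB.
= 64.40 GiB.

64.4 GiB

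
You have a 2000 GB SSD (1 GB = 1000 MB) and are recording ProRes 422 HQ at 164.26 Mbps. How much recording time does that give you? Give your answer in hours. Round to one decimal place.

27.1 hours

Capacity: 2000 GB = 16,000,000 Mb.
Recording time: 16,000,000 / 164.260 = 97,407 s ≈ 27.1 hours.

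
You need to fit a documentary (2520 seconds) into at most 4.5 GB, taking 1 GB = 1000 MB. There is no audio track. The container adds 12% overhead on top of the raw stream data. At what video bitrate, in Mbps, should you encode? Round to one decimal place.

12.8 Mbps

Budget: 4.5 GB = 36000.0 Mb.
Stream payload after overhead: 36000.0 / 1.12 = 32142.9 Mb.
Total bitrate budget: 32142.9 Mb / 2520 s = 12.755 Mbps.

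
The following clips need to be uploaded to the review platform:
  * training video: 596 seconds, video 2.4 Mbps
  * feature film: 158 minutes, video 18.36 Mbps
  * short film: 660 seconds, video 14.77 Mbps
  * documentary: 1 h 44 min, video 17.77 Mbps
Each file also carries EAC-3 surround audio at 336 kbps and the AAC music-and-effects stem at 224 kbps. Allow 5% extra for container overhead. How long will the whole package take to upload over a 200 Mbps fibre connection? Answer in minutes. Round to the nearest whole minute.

27 minutes

Audio total: 336 + 224 = 560 kbps = 0.560 Mbps.
training video: 2.960 Mbps × 596 s × 1.05 = 1852.4 Mb
feature film: 18.920 Mbps × 9480 s × 1.05 = 188329.7 Mb
short film: 15.330 Mbps × 660 s × 1.05 = 10623.7 Mb
documentary: 18.330 Mbps × 6240 s × 1.05 = 120098.2 Mb
Total: 320903.9 Mb = 40113.0 MB.
At 200 Mbps: 320903.9 / 200 = 1605 s ≈ 26.7 minutes.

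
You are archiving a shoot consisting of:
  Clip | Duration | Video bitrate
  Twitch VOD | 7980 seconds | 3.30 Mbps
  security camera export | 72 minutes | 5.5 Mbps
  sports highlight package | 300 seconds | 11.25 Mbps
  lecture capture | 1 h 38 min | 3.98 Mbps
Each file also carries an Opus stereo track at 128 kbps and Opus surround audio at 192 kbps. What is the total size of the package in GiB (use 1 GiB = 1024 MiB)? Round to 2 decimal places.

Audio total: 128 + 192 = 320 kbps = 0.320 Mbps.
Twitch VOD: 3.620 Mbps × 7980 s = 28887.6 Mb
security camera export: 5.820 Mbps × 4320 s = 25142.4 Mb
sports highlight package: 11.570 Mbps × 300 s = 3471.0 Mb
lecture capture: 4.300 Mbps × 5880 s = 25284.0 Mb
Total: 82785.0 Mb = 10348.1 MB.
= 9.637 GiB.

9.64 GiB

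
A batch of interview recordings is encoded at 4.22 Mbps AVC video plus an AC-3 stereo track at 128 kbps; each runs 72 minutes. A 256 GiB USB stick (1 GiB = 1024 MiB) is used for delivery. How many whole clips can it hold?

72 min = 4320 s
Audio: 128 kbps = 0.128 Mbps.
Total bitrate: 4.348 Mbps.
Per item: 4.348 Mbps × 4320 s = 18,783 Mb = 2,348 MB.
Capacity: 256 GiB = 2,199,023 Mb; 117.07 items → 117 complete.

117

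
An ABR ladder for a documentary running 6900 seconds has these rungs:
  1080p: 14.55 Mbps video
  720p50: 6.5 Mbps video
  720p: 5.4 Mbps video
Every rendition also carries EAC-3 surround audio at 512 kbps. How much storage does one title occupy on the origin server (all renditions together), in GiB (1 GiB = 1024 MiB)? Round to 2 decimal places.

22.48 GiB

Audio: 512 kbps = 0.512 Mbps.
Sum of rendition bitrates: (14.55+0.512) + (6.5+0.512) + (5.4+0.512) = 27.986 Mbps.
× 6900 s = 193,103 Mb = 24,138 MB = 22.48 GiB.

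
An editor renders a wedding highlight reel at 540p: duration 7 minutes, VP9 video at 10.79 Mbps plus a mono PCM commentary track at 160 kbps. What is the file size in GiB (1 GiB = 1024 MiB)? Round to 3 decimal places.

7 min = 420 s
Audio: 160 kbps = 0.160 Mbps.
Total bitrate: 10.79 + 0.160 = 10.950 Mbps.
Stream data: 10.950 Mbps × 420 s = 4599.0 Mb.
4,599 Mb = 574,875,000 bytes ÷ 1,073,741,824 = 0.5354 GiB.

0.535 GiB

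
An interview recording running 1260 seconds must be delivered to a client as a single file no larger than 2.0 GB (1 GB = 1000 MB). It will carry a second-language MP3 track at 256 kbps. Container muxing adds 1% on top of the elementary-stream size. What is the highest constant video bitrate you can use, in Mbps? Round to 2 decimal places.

Budget: 2.0 GB = 16000.0 Mb.
Stream payload after overhead: 16000.0 / 1.01 = 15841.6 Mb.
Total bitrate budget: 15841.6 Mb / 1260 s = 12.573 Mbps.
Audio: 256 kbps = 0.256 Mbps.
Video: 12.573 − 0.256 = 12.317 Mbps.

12.32 Mbps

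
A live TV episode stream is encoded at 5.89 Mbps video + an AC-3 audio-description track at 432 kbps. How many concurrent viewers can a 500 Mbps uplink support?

79

Audio: 432 kbps = 0.432 Mbps.
Per-viewer media rate: 6.322 Mbps.
500 Mbps = 500.0 Mbps; 500.0 / 6.322 = 79.09 → 79 viewers.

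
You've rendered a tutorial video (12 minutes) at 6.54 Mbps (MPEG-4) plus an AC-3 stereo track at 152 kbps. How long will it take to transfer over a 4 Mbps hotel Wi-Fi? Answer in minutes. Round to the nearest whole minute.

20 minutes

12 min = 720 s
Audio: 152 kbps = 0.152 Mbps.
Total bitrate: 6.692 Mbps.
File: 6.692 Mbps × 720 s = 4818.2 Mb.
At 4 Mbps: 4818.2 / 4 = 1204.6 s ≈ 20.1 minutes.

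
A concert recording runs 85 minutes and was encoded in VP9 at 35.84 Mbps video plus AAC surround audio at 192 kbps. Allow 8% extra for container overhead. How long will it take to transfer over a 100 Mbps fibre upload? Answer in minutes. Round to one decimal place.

85 min = 5100 s
Audio: 192 kbps = 0.192 Mbps.
Total bitrate: 36.032 Mbps.
File: 36.032 Mbps × 5100 s = 183763.2 Mb.
With 8% container overhead: ×1.08. → 198464.3 Mb.
At 100 Mbps: 198464.3 / 100 = 1984.6 s ≈ 33.1 minutes.

33.1 minutes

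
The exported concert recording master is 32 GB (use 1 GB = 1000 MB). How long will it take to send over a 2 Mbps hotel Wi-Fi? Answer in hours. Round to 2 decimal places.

35.56 hours

File: 32 GB = 256000.0 Mb.
At 2 Mbps: 256000.0 / 2 = 128000.0 s ≈ 35.6 hours.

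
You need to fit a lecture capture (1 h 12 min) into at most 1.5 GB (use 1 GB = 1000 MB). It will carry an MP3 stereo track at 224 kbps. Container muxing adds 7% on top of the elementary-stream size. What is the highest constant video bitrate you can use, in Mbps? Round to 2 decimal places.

Budget: 1.5 GB = 12000.0 Mb.
Stream payload after overhead: 12000.0 / 1.07 = 11215.0 Mb.
1 h 12 min = 72 min = 4320 s
Total bitrate budget: 11215.0 Mb / 4320 s = 2.596 Mbps.
Audio: 224 kbps = 0.224 Mbps.
Video: 2.596 − 0.224 = 2.372 Mbps.

2.37 Mbps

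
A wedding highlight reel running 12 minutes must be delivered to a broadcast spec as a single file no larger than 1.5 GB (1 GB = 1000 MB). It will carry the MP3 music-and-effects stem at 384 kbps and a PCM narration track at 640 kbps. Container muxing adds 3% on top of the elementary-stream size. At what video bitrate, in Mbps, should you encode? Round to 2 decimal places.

Budget: 1.5 GB = 12000.0 Mb.
Stream payload after overhead: 12000.0 / 1.03 = 11650.5 Mb.
12 min = 720 s
Total bitrate budget: 11650.5 Mb / 720 s = 16.181 Mbps.
Audio total: 384 + 640 = 1024 kbps = 1.024 Mbps.
Video: 16.181 − 1.024 = 15.157 Mbps.

15.16 Mbps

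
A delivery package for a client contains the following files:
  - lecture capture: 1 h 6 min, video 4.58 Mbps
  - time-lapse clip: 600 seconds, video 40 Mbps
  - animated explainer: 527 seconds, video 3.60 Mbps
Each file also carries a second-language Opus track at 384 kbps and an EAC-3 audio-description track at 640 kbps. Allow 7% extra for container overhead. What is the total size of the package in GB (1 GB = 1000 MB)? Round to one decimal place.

6.6 GB

Audio total: 384 + 640 = 1024 kbps = 1.024 Mbps.
lecture capture: 5.604 Mbps × 3960 s × 1.07 = 23745.3 Mb
time-lapse clip: 41.024 Mbps × 600 s × 1.07 = 26337.4 Mb
animated explainer: 4.624 Mbps × 527 s × 1.07 = 2607.4 Mb
Total: 52690.1 Mb = 6586.3 MB.
= 6.586 GB.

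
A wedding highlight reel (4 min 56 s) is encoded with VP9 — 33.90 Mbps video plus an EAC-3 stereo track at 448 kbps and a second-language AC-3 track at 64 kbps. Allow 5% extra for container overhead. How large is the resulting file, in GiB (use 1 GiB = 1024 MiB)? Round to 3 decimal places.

4 min 56 s = 296 s
Audio total: 448 + 64 = 512 kbps = 0.512 Mbps.
Total bitrate: 33.90 + 0.512 = 34.412 Mbps.
Stream data: 34.412 Mbps × 296 s = 10186.0 Mb.
With 5% container overhead: ×1.05.
10,695 Mb = 1,336,906,200 bytes ÷ 1,073,741,824 = 1.245 GiB.

1.245 GiB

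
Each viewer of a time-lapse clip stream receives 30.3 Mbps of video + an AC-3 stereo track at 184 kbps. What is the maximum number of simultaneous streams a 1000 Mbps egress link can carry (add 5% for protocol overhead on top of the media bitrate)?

Audio: 184 kbps = 0.184 Mbps.
Per-viewer media rate: 30.484 Mbps.
On the wire with 5% overhead: 32.008 Mbps.
1000 Mbps = 1,000 Mbps; 1,000 / 32.008 = 31.24 → 31 viewers.

31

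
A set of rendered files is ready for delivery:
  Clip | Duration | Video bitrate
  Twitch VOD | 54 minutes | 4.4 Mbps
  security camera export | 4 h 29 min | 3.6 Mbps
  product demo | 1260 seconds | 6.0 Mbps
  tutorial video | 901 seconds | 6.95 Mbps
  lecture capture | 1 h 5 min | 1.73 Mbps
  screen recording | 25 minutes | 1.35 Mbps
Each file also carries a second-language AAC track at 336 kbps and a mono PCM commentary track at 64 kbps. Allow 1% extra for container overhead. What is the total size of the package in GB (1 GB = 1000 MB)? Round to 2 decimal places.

13.35 GB

Audio total: 336 + 64 = 400 kbps = 0.400 Mbps.
Twitch VOD: 4.800 Mbps × 3240 s × 1.01 = 15707.5 Mb
security camera export: 4.000 Mbps × 16140 s × 1.01 = 65205.6 Mb
product demo: 6.400 Mbps × 1260 s × 1.01 = 8144.6 Mb
tutorial video: 7.350 Mbps × 901 s × 1.01 = 6688.6 Mb
lecture capture: 2.130 Mbps × 3900 s × 1.01 = 8390.1 Mb
screen recording: 1.750 Mbps × 1500 s × 1.01 = 2651.2 Mb
Total: 106787.7 Mb = 13348.5 MB.
= 13.35 GB.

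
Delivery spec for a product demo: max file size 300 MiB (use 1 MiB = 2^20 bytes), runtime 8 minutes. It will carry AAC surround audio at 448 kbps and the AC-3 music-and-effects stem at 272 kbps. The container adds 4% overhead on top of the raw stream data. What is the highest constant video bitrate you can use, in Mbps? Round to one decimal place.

Budget: 300 MiB = 2516.6 Mb.
Stream payload after overhead: 2516.6 / 1.04 = 2419.8 Mb.
8 min = 480 s
Total bitrate budget: 2419.8 Mb / 480 s = 5.041 Mbps.
Audio total: 448 + 272 = 720 kbps = 0.720 Mbps.
Video: 5.041 − 0.720 = 4.321 Mbps.

4.3 Mbps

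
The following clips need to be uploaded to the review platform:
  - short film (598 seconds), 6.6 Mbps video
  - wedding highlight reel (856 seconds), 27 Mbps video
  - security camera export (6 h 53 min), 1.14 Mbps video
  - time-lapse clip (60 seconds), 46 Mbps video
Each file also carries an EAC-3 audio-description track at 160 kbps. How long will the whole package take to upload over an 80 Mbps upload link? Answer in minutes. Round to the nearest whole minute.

13 minutes

Audio: 160 kbps = 0.160 Mbps.
short film: 6.760 Mbps × 598 s = 4042.5 Mb
wedding highlight reel: 27.160 Mbps × 856 s = 23249.0 Mb
security camera export: 1.300 Mbps × 24780 s = 32214.0 Mb
time-lapse clip: 46.160 Mbps × 60 s = 2769.6 Mb
Total: 62275.0 Mb = 7784.4 MB.
At 80 Mbps: 62275.0 / 80 = 778 s ≈ 13 minutes.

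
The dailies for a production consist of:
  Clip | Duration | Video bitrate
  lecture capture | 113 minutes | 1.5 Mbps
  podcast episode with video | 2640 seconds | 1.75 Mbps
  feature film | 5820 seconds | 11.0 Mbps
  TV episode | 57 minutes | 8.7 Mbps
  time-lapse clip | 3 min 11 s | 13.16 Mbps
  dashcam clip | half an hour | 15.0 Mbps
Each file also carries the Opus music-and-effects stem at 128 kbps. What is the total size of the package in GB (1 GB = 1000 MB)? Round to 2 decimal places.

Audio: 128 kbps = 0.128 Mbps.
lecture capture: 1.628 Mbps × 6780 s = 11037.8 Mb
podcast episode with video: 1.878 Mbps × 2640 s = 4957.9 Mb
feature film: 11.128 Mbps × 5820 s = 64765.0 Mb
TV episode: 8.828 Mbps × 3420 s = 30191.8 Mb
time-lapse clip: 13.288 Mbps × 191 s = 2538.0 Mb
dashcam clip: 15.128 Mbps × 1800 s = 27230.4 Mb
Total: 140720.9 Mb = 17590.1 MB.
= 17.59 GB.

17.59 GB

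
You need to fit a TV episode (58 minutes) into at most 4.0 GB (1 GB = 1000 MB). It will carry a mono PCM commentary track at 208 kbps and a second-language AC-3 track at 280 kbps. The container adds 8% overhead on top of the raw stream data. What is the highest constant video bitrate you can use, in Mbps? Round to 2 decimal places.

8.03 Mbps

Budget: 4.0 GB = 32000.0 Mb.
Stream payload after overhead: 32000.0 / 1.08 = 29629.6 Mb.
58 min = 3480 s
Total bitrate budget: 29629.6 Mb / 3480 s = 8.514 Mbps.
Audio total: 208 + 280 = 488 kbps = 0.488 Mbps.
Video: 8.514 − 0.488 = 8.026 Mbps.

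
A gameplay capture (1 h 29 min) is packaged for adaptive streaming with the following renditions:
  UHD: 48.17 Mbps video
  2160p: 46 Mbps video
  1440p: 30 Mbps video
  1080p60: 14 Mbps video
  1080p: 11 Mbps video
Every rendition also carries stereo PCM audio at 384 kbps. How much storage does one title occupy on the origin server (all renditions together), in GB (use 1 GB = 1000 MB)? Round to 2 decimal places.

100.85 GB

1 h 29 min = 89 min = 5340 s
Audio: 384 kbps = 0.384 Mbps.
Sum of rendition bitrates: (48.17+0.384) + (46+0.384) + (30+0.384) + (14+0.384) + (11+0.384) = 151.090 Mbps.
× 5340 s = 806,821 Mb = 100,853 MB = 100.9 GB.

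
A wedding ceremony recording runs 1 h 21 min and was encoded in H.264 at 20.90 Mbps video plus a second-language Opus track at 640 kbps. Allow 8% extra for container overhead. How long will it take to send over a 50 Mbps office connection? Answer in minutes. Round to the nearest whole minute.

38 minutes

1 h 21 min = 81 min = 4860 s
Audio: 640 kbps = 0.640 Mbps.
Total bitrate: 21.540 Mbps.
File: 21.540 Mbps × 4860 s = 104684.4 Mb.
With 8% container overhead: ×1.08. → 113059.2 Mb.
At 50 Mbps: 113059.2 / 50 = 2261.2 s ≈ 37.7 minutes.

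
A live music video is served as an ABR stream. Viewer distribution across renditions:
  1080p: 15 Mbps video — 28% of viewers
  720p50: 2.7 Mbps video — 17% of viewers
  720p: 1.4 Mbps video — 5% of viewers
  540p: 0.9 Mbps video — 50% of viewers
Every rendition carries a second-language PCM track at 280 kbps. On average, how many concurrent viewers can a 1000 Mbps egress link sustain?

183

Audio: 280 kbps = 0.280 Mbps.
Average per-viewer bitrate: 0.28×15.280 + 0.17×2.980 + 0.05×1.680 + 0.50×1.180 = 5.459 Mbps.
1000 Mbps = 1,000 Mbps; 1,000 / 5.459 = 183.18 → 183.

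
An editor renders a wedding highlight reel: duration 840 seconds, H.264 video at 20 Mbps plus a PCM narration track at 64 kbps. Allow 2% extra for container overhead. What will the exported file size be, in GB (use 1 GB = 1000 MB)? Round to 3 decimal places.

Audio: 64 kbps = 0.064 Mbps.
Total bitrate: 20 + 0.064 = 20.064 Mbps.
Stream data: 20.064 Mbps × 840 s = 16853.8 Mb.
With 2% container overhead: ×1.02.
17,191 Mb ÷ 8 = 2,149 MB → 2.149 GB.

2.149 GB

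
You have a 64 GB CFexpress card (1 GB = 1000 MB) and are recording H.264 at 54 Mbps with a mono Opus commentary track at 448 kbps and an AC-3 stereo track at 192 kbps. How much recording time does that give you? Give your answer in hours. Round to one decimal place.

2.6 hours

Audio total: 448 + 192 = 640 kbps = 0.640 Mbps.
Total bitrate: 54 + 0.640 = 54.640 Mbps.
Capacity: 64 GB = 512,000 Mb.
Recording time: 512,000 / 54.640 = 9,370 s ≈ 2.60 hours.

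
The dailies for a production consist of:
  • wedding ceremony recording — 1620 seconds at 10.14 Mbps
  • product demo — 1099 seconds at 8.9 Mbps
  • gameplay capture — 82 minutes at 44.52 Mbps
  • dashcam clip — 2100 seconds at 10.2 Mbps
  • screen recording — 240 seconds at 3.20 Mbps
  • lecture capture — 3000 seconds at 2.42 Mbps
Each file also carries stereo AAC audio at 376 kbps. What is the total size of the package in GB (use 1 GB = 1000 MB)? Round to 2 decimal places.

34.95 GB

Audio: 376 kbps = 0.376 Mbps.
wedding ceremony recording: 10.516 Mbps × 1620 s = 17035.9 Mb
product demo: 9.276 Mbps × 1099 s = 10194.3 Mb
gameplay capture: 44.896 Mbps × 4920 s = 220888.3 Mb
dashcam clip: 10.576 Mbps × 2100 s = 22209.6 Mb
screen recording: 3.576 Mbps × 240 s = 858.2 Mb
lecture capture: 2.796 Mbps × 3000 s = 8388.0 Mb
Total: 279574.4 Mb = 34946.8 MB.
= 34.95 GB.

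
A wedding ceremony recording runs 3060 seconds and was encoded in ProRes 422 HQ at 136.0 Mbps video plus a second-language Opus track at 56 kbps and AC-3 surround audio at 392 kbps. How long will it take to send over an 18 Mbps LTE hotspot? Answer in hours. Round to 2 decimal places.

Audio total: 56 + 392 = 448 kbps = 0.448 Mbps.
Total bitrate: 136.448 Mbps.
File: 136.448 Mbps × 3060 s = 417530.9 Mb.
At 18 Mbps: 417530.9 / 18 = 23196.2 s ≈ 6.44 hours.

6.44 hours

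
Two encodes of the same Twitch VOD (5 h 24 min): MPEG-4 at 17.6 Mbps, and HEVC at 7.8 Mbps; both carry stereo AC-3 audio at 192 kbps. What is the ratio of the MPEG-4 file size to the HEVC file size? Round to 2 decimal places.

5 h 24 min = 324 min = 19440 s
Audio: 192 kbps = 0.192 Mbps.
MPEG-4: 17.792 Mbps × 19440 s = 345876.5 Mb = 43.235 GB.
HEVC: 7.992 Mbps × 19440 s = 155364.5 Mb = 19.421 GB.
Ratio: 43.235 / 19.421 = 2.226.

2.23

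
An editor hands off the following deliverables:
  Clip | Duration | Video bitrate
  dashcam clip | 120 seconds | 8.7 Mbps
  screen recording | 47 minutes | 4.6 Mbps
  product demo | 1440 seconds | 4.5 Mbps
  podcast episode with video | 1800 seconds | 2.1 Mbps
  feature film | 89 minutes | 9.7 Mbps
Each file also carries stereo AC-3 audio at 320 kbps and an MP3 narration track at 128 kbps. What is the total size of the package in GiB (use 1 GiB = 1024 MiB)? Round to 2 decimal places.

9.46 GiB

Audio total: 320 + 128 = 448 kbps = 0.448 Mbps.
dashcam clip: 9.148 Mbps × 120 s = 1097.8 Mb
screen recording: 5.048 Mbps × 2820 s = 14235.4 Mb
product demo: 4.948 Mbps × 1440 s = 7125.1 Mb
podcast episode with video: 2.548 Mbps × 1800 s = 4586.4 Mb
feature film: 10.148 Mbps × 5340 s = 54190.3 Mb
Total: 81235.0 Mb = 10154.4 MB.
= 9.457 GiB.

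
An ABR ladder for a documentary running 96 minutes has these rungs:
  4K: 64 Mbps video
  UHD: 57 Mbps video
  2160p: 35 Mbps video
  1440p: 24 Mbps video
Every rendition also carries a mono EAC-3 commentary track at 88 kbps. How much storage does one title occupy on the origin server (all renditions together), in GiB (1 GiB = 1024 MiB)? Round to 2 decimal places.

96 min = 5760 s
Audio: 88 kbps = 0.088 Mbps.
Sum of rendition bitrates: (64+0.088) + (57+0.088) + (35+0.088) + (24+0.088) = 180.352 Mbps.
× 5760 s = 1,038,828 Mb = 129,853 MB = 120.9 GiB.

120.94 GiB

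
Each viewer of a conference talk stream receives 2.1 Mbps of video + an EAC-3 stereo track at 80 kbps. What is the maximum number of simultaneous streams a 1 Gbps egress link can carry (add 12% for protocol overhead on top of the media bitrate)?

Audio: 80 kbps = 0.080 Mbps.
Per-viewer media rate: 2.180 Mbps.
On the wire with 12% overhead: 2.442 Mbps.
1 Gbps = 1,000 Mbps; 1,000 / 2.442 = 409.57 → 409 viewers.

409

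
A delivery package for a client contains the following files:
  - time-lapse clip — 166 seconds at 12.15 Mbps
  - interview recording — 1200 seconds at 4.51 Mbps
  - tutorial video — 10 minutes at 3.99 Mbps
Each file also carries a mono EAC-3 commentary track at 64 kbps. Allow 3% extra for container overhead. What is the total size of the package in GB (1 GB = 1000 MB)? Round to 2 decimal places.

Audio: 64 kbps = 0.064 Mbps.
time-lapse clip: 12.214 Mbps × 166 s × 1.03 = 2088.3 Mb
interview recording: 4.574 Mbps × 1200 s × 1.03 = 5653.5 Mb
tutorial video: 4.054 Mbps × 600 s × 1.03 = 2505.4 Mb
Total: 10247.2 Mb = 1280.9 MB.
= 1.281 GB.

1.28 GB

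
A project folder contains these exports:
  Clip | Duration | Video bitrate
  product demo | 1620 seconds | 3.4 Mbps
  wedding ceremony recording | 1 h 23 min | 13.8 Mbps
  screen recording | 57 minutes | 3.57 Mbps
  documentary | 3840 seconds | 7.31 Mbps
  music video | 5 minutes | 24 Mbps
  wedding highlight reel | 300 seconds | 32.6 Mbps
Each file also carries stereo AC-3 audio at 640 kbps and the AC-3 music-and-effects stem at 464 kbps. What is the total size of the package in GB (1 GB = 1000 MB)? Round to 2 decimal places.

Audio total: 640 + 464 = 1104 kbps = 1.104 Mbps.
product demo: 4.504 Mbps × 1620 s = 7296.5 Mb
wedding ceremony recording: 14.904 Mbps × 4980 s = 74221.9 Mb
screen recording: 4.674 Mbps × 3420 s = 15985.1 Mb
documentary: 8.414 Mbps × 3840 s = 32309.8 Mb
music video: 25.104 Mbps × 300 s = 7531.2 Mb
wedding highlight reel: 33.704 Mbps × 300 s = 10111.2 Mb
Total: 147455.6 Mb = 18432.0 MB.
= 18.43 GB.

18.43 GB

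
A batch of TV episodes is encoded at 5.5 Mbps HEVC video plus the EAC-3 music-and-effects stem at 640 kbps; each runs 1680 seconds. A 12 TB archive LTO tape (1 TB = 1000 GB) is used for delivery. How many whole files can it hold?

Audio: 640 kbps = 0.640 Mbps.
Total bitrate: 6.140 Mbps.
Per item: 6.140 Mbps × 1680 s = 10,315 Mb = 1,289 MB.
Capacity: 12 TB = 96,000,000 Mb; 9306.65 items → 9306 complete.

9306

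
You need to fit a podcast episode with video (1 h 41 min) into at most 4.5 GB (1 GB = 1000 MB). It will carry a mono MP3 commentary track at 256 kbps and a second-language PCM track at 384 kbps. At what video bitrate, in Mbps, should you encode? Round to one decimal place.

5.3 Mbps

Budget: 4.5 GB = 36000.0 Mb.
1 h 41 min = 101 min = 6060 s
Total bitrate budget: 36000.0 Mb / 6060 s = 5.941 Mbps.
Audio total: 256 + 384 = 640 kbps = 0.640 Mbps.
Video: 5.941 − 0.640 = 5.301 Mbps.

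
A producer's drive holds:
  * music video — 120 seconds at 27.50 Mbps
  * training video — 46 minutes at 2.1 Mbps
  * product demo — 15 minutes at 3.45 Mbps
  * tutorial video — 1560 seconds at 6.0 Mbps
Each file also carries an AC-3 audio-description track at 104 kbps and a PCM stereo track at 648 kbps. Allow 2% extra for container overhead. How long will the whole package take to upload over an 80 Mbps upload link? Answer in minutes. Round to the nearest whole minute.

5 minutes

Audio total: 104 + 648 = 752 kbps = 0.752 Mbps.
music video: 28.252 Mbps × 120 s × 1.02 = 3458.0 Mb
training video: 2.852 Mbps × 2760 s × 1.02 = 8029.0 Mb
product demo: 4.202 Mbps × 900 s × 1.02 = 3857.4 Mb
tutorial video: 6.752 Mbps × 1560 s × 1.02 = 10743.8 Mb
Total: 26088.2 Mb = 3261.0 MB.
At 80 Mbps: 26088.2 / 80 = 326 s ≈ 5.44 minutes.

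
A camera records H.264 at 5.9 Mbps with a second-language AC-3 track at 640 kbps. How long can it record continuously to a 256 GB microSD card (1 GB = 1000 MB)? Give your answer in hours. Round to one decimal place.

Audio: 640 kbps = 0.640 Mbps.
Total bitrate: 5.9 + 0.640 = 6.540 Mbps.
Capacity: 256 GB = 2,048,000 Mb.
Recording time: 2,048,000 / 6.540 = 313,150 s ≈ 87.0 hours.

87.0 hours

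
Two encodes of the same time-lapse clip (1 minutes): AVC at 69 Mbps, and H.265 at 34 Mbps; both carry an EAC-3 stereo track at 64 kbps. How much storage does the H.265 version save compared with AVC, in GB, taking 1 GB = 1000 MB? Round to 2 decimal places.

Audio: 64 kbps = 0.064 Mbps.
AVC: 69.064 Mbps × 60 s = 4143.8 Mb = 0.518 GB.
H.265: 34.064 Mbps × 60 s = 2043.8 Mb = 0.255 GB.
Saving: 0.518 − 0.255 = 0.263 GB.

0.26 GB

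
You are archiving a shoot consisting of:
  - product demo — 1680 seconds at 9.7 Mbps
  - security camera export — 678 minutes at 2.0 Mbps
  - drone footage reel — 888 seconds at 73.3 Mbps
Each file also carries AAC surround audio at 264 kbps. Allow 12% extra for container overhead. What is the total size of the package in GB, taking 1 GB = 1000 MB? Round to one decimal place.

24.4 GB

Audio: 264 kbps = 0.264 Mbps.
product demo: 9.964 Mbps × 1680 s × 1.12 = 18748.3 Mb
security camera export: 2.264 Mbps × 40680 s × 1.12 = 103151.5 Mb
drone footage reel: 73.564 Mbps × 888 s × 1.12 = 73163.8 Mb
Total: 195063.5 Mb = 24382.9 MB.
= 24.38 GB.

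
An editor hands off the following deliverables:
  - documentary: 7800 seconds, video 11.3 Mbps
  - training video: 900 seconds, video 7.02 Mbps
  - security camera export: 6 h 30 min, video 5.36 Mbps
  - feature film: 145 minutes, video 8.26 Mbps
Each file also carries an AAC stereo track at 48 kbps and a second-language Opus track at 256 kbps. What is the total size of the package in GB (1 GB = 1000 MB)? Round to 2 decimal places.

Audio total: 48 + 256 = 304 kbps = 0.304 Mbps.
documentary: 11.604 Mbps × 7800 s = 90511.2 Mb
training video: 7.324 Mbps × 900 s = 6591.6 Mb
security camera export: 5.664 Mbps × 23400 s = 132537.6 Mb
feature film: 8.564 Mbps × 8700 s = 74506.8 Mb
Total: 304147.2 Mb = 38018.4 MB.
= 38.02 GB.

38.02 GB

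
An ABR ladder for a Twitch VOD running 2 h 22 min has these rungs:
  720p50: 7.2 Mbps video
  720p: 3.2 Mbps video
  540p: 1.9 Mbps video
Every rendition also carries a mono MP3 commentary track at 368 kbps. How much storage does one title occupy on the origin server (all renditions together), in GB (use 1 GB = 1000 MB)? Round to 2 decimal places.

14.28 GB

2 h 22 min = 142 min = 8520 s
Audio: 368 kbps = 0.368 Mbps.
Sum of rendition bitrates: (7.2+0.368) + (3.2+0.368) + (1.9+0.368) = 13.404 Mbps.
× 8520 s = 114,202 Mb = 14,275 MB = 14.28 GB.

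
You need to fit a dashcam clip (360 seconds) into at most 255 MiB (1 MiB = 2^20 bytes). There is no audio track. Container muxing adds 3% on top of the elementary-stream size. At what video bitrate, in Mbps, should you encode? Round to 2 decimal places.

5.77 Mbps

Budget: 255 MiB = 2139.1 Mb.
Stream payload after overhead: 2139.1 / 1.03 = 2076.8 Mb.
Total bitrate budget: 2076.8 Mb / 360 s = 5.769 Mbps.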